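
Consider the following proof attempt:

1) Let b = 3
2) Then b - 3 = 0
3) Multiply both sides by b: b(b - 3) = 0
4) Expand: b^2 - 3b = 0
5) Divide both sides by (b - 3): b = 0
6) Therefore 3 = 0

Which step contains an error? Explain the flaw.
Step 5: Divide both sides by (b - 3): b = 0

Step 5 divides both sides by (b - 3). However, since b = 3, we have (b - 3) = 0. Division by zero is undefined, making this step invalid.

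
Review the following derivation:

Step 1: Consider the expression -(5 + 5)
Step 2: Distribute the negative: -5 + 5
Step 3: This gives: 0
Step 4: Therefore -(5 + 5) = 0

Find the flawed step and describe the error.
Step 2: Distribute the negative: -5 + 5

Step 2 incorrectly distributes the negative sign. The correct distribution is -(5 + 5) = -5 - 5 = -10. The negative must be applied to both terms, not just the first. The error treats -(5 + 5) as -5 + 5, which equals 0 instead of -10.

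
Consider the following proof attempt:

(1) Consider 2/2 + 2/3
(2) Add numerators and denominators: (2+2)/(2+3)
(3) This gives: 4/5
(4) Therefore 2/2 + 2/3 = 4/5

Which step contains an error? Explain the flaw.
Step 2: Add numerators and denominators: (2+2)/(2+3)

Step 2 incorrectly adds fractions by separately adding numerators and denominators. This is wrong. The correct method requires a common denominator: 2/2 + 2/3 = (2×3 + 2×2)/(2×3) = 10/6 = 5/3. The method used gives 4/5, which is different.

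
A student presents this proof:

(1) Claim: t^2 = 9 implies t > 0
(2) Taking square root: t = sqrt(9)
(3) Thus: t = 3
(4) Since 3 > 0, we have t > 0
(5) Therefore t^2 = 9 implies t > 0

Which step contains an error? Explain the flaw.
Step 2: Taking square root: t = sqrt(9)

Step 2 takes the square root and assumes the positive root only. The equation t^2 = 9 actually has two solutions: t = 3 and t = -3. The proof silently assumes t > 0 without justification, then uses this assumption to conclude t > 0, which is circular. The counterexample t = -3 shows the claim is false.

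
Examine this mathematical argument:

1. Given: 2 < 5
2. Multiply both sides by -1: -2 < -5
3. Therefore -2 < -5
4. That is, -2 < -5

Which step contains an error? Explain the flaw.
Step 2: Multiply both sides by -1: -2 < -5

Step 2 multiplies both sides by -1 but fails to reverse the inequality sign. When multiplying (or dividing) an inequality by a negative number, the direction must be reversed. Since 2 < 5, we should get -2 > -5, i.e., -2 > -5.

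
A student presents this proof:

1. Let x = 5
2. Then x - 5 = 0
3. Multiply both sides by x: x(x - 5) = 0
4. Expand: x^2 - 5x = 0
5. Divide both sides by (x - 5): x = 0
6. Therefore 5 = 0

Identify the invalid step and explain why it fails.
Step 5: Divide both sides by (x - 5): x = 0

Step 5 divides both sides by (x - 5). However, since x = 5, we have (x - 5) = 0. Division by zero is undefined, making this step invalid.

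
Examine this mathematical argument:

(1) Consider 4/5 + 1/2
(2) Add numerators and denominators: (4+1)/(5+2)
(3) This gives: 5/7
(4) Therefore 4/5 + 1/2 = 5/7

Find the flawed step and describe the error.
Step 2: Add numerators and denominators: (4+1)/(5+2)

Step 2 incorrectly adds fractions by separately adding numerators and denominators. This is wrong. The correct method requires a common denominator: 4/5 + 1/2 = (4×2 + 1×5)/(5×2) = 13/10 = 13/10. The method used gives 5/7, which is different.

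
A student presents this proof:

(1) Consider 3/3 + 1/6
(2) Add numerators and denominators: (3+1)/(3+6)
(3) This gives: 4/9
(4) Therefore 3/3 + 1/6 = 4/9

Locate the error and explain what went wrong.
Step 2: Add numerators and denominators: (3+1)/(3+6)

Step 2 incorrectly adds fractions by separately adding numerators and denominators. This is wrong. The correct method requires a common denominator: 3/3 + 1/6 = (3×6 + 1×3)/(3×6) = 21/18 = 7/6. The method used gives 4/9, which is different.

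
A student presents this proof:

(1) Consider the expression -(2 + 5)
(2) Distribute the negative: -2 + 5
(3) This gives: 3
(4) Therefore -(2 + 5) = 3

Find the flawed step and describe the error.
Step 2: Distribute the negative: -2 + 5

Step 2 incorrectly distributes the negative sign. The correct distribution is -(2 + 5) = -2 - 5 = -7. The negative must be applied to both terms, not just the first. The error treats -(2 + 5) as -2 + 5, which equals 3 instead of -7.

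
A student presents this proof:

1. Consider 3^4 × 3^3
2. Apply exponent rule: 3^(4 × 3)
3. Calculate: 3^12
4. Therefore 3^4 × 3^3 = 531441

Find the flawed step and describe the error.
Step 2: Apply exponent rule: 3^(4 × 3)

Step 2 incorrectly states that a^b × a^c = a^(b×c). The correct rule is a^b × a^c = a^(b+c). The actual value is 3^4 × 3^3 = 3^7 = 2187, not 3^12 = 531441.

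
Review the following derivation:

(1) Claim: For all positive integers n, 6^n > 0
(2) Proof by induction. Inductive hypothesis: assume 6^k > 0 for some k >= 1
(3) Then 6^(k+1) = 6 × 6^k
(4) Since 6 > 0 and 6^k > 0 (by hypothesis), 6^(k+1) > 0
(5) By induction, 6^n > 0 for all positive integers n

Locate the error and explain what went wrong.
Step 5: By induction, 6^n > 0 for all positive integers n

Step 5 concludes the proof by induction, but no base case was ever established. A valid induction proof requires: (1) a base case proving 6^1 > 0, and (2) an inductive step showing IF 6^k > 0 THEN 6^(k+1) > 0. Steps 2-4 correctly establish the inductive step, but without the base case the conclusion in step 5 does not follow.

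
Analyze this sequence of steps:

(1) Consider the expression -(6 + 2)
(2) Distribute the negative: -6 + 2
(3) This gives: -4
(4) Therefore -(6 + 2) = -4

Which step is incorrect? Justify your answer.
Step 2: Distribute the negative: -6 + 2

Step 2 incorrectly distributes the negative sign. The correct distribution is -(6 + 2) = -6 - 2 = -8. The negative must be applied to both terms, not just the first. The error treats -(6 + 2) as -6 + 2, which equals -4 instead of -8.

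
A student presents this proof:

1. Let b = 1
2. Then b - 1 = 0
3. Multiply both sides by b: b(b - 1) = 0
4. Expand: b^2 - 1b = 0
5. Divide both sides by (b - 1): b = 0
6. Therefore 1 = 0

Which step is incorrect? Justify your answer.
Step 5: Divide both sides by (b - 1): b = 0

Step 5 divides both sides by (b - 1). However, since b = 1, we have (b - 1) = 0. Division by zero is undefined, making this step invalid.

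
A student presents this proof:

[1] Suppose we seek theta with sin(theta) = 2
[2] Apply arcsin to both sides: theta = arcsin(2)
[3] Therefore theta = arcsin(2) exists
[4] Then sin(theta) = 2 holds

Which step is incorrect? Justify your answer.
Step 2: Apply arcsin to both sides: theta = arcsin(2)

Step 2 applies arcsin to 2. However, arcsin(x) is only defined for x in [-1, 1] because sin(theta) can only produce values in that range. Since |2| > 1, arcsin(2) is undefined. There is no angle whose sine equals 2.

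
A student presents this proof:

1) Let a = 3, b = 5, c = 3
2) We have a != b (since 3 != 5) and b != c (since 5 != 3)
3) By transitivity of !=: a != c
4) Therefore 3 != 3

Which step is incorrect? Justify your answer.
Step 3: By transitivity of !=: a != c

Step 3 incorrectly applies transitivity to the '!=' relation. Transitivity states: if a R b and b R c, then a R c. However, '!=' is not transitive. Counterexample: 3 != 5 and 5 != 3, but 3 = 3 (both equal 3). Transitivity holds for relations like <, <=, =, but not for !=.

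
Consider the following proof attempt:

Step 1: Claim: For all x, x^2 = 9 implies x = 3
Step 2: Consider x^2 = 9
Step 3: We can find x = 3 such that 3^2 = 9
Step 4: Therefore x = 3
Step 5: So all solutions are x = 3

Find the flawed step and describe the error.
Step 4: Therefore x = 3

Step 4 incorrectly concludes that x = 3 is the only solution. The proof shows that x = 3 is A solution (existence), but does not show it is the ONLY solution (uniqueness). In fact, x = -3 is also a solution since (-3)^2 = 9. Finding one solution doesn't prove there are no others.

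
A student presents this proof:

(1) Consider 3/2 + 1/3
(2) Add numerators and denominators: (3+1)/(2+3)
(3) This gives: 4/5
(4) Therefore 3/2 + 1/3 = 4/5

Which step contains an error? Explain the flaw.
Step 2: Add numerators and denominators: (3+1)/(2+3)

Step 2 incorrectly adds fractions by separately adding numerators and denominators. This is wrong. The correct method requires a common denominator: 3/2 + 1/3 = (3×3 + 1×2)/(2×3) = 11/6 = 11/6. The method used gives 4/5, which is different.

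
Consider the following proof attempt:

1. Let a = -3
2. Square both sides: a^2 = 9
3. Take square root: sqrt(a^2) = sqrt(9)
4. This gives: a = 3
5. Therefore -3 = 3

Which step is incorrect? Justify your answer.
Step 4: This gives: a = 3

Step 4 incorrectly states that sqrt(a^2) = a. The correct identity is sqrt(a^2) = |a|. Since a = -3 < 0, we have sqrt(a^2) = |-3| = 3, not a = -3.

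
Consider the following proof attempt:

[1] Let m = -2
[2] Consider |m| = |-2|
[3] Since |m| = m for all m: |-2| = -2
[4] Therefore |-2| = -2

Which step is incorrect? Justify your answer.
Step 3: Since |m| = m for all m: |-2| = -2

Step 3 incorrectly states that |m| = m for all m. The correct definition is |m| = m when m >= 0, and |m| = -m when m < 0. Since -2 < 0, we have |-2| = -(-2) = 2, not -2.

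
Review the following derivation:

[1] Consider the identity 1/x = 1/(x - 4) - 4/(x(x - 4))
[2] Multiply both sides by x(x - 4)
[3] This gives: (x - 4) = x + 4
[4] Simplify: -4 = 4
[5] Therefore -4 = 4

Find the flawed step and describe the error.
Step 3: This gives: (x - 4) = x + 4

Step 3 makes a sign error when clearing denominators. Multiplying -4/(x(x - 4)) by x(x - 4) gives -4, not +4. The correct result is (x - 4) = x - 4, which is trivially true, not (x - 4) = x + 4. (Step 1 is a valid identity: 1/(x - 4) - 4/(x(x - 4)) = (x - 4)/(x(x - 4)) = 1/x.)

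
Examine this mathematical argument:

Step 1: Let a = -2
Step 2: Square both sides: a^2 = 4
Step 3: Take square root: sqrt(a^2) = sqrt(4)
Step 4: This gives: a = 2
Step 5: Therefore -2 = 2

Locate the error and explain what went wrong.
Step 4: This gives: a = 2

Step 4 incorrectly states that sqrt(a^2) = a. The correct identity is sqrt(a^2) = |a|. Since a = -2 < 0, we have sqrt(a^2) = |-2| = 2, not a = -2.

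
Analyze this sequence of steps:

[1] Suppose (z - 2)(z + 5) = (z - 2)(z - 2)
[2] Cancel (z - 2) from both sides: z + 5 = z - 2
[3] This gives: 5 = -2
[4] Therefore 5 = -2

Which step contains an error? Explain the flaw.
Step 2: Cancel (z - 2) from both sides: z + 5 = z - 2

Step 2 cancels (z - 2) from both sides. This is only valid if (z - 2) ≠ 0, i.e., z ≠ 2. When z = 2, both sides equal zero regardless of the other factors. The correct approach requires considering z = 2 as a separate case.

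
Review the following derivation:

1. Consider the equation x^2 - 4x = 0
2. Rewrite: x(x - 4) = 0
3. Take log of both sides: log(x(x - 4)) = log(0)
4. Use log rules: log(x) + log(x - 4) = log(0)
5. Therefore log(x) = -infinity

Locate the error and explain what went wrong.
Step 3: Take log of both sides: log(x(x - 4)) = log(0)

Step 3 takes the logarithm of both sides, resulting in log(0) on the right side. The logarithm is only defined for positive numbers; log(0) is undefined (approaches negative infinity). This operation is invalid.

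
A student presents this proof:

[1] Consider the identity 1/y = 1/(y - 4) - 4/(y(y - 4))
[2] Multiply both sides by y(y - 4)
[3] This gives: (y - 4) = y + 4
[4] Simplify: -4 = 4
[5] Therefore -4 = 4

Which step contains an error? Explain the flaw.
Step 3: This gives: (y - 4) = y + 4

Step 3 makes a sign error when clearing denominators. Multiplying -4/(y(y - 4)) by y(y - 4) gives -4, not +4. The correct result is (y - 4) = y - 4, which is trivially true, not (y - 4) = y + 4. (Step 1 is a valid identity: 1/(y - 4) - 4/(y(y - 4)) = (y - 4)/(y(y - 4)) = 1/y.)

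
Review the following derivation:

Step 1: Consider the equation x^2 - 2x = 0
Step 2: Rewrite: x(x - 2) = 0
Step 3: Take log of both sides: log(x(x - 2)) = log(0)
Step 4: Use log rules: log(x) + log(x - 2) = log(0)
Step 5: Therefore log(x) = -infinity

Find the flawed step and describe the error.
Step 3: Take log of both sides: log(x(x - 2)) = log(0)

Step 3 takes the logarithm of both sides, resulting in log(0) on the right side. The logarithm is only defined for positive numbers; log(0) is undefined (approaches negative infinity). This operation is invalid.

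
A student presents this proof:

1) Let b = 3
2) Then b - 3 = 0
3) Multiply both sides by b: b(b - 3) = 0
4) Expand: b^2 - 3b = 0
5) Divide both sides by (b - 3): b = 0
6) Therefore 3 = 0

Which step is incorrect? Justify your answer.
Step 5: Divide both sides by (b - 3): b = 0

Step 5 divides both sides by (b - 3). However, since b = 3, we have (b - 3) = 0. Division by zero is undefined, making this step invalid.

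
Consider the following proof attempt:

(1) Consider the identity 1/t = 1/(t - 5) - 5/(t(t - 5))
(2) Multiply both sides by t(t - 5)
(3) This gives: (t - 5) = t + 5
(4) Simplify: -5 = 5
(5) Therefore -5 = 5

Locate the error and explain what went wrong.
Step 3: This gives: (t - 5) = t + 5

Step 3 makes a sign error when clearing denominators. Multiplying -5/(t(t - 5)) by t(t - 5) gives -5, not +5. The correct result is (t - 5) = t - 5, which is trivially true, not (t - 5) = t + 5. (Step 1 is a valid identity: 1/(t - 5) - 5/(t(t - 5)) = (t - 5)/(t(t - 5)) = 1/t.)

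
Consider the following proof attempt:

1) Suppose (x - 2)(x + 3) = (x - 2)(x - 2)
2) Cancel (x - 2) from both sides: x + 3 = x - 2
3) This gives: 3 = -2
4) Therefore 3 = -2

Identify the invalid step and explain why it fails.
Step 2: Cancel (x - 2) from both sides: x + 3 = x - 2

Step 2 cancels (x - 2) from both sides. This is only valid if (x - 2) ≠ 0, i.e., x ≠ 2. When x = 2, both sides equal zero regardless of the other factors. The correct approach requires considering x = 2 as a separate case.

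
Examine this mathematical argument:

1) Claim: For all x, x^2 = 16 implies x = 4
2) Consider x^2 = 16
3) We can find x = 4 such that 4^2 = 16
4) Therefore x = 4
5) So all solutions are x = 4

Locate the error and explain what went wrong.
Step 4: Therefore x = 4

Step 4 incorrectly concludes that x = 4 is the only solution. The proof shows that x = 4 is A solution (existence), but does not show it is the ONLY solution (uniqueness). In fact, x = -4 is also a solution since (-4)^2 = 16. Finding one solution doesn't prove there are no others.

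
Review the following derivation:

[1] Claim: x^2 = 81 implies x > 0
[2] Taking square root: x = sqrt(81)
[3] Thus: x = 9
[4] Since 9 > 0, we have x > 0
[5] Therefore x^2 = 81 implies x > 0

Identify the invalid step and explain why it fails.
Step 2: Taking square root: x = sqrt(81)

Step 2 takes the square root and assumes the positive root only. The equation x^2 = 81 actually has two solutions: x = 9 and x = -9. The proof silently assumes x > 0 without justification, then uses this assumption to conclude x > 0, which is circular. The counterexample x = -9 shows the claim is false.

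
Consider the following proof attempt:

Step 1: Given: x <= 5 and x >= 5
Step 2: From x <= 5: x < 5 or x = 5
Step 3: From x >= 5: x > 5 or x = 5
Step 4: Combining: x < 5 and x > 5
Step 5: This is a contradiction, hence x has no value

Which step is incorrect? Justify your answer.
Step 4: Combining: x < 5 and x > 5

Step 4 incorrectly combines the conditions. From x <= 5 and x >= 5, the intersection is x = 5. The error treats the 'or' cases as 'and' requirements. The correct conclusion is that x = 5 is the unique solution, not that no solution exists.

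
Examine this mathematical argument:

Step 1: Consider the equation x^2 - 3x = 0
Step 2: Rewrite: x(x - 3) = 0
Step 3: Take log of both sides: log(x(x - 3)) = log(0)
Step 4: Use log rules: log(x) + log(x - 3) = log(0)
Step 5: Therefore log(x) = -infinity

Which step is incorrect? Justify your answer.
Step 3: Take log of both sides: log(x(x - 3)) = log(0)

Step 3 takes the logarithm of both sides, resulting in log(0) on the right side. The logarithm is only defined for positive numbers; log(0) is undefined (approaches negative infinity). This operation is invalid.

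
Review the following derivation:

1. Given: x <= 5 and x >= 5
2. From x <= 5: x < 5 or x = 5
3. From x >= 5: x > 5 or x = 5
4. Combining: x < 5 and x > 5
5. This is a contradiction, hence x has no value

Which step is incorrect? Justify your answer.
Step 4: Combining: x < 5 and x > 5

Step 4 incorrectly combines the conditions. From x <= 5 and x >= 5, the intersection is x = 5. The error treats the 'or' cases as 'and' requirements. The correct conclusion is that x = 5 is the unique solution, not that no solution exists.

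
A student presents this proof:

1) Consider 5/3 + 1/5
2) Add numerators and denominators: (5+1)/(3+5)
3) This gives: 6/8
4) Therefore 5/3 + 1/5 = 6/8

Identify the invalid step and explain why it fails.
Step 2: Add numerators and denominators: (5+1)/(3+5)

Step 2 incorrectly adds fractions by separately adding numerators and denominators. This is wrong. The correct method requires a common denominator: 5/3 + 1/5 = (5×5 + 1×3)/(3×5) = 28/15 = 28/15. The method used gives 6/8, which is different.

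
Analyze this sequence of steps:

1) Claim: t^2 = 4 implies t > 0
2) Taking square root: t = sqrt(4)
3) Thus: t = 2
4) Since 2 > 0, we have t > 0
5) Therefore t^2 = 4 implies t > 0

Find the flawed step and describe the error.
Step 2: Taking square root: t = sqrt(4)

Step 2 takes the square root and assumes the positive root only. The equation t^2 = 4 actually has two solutions: t = 2 and t = -2. The proof silently assumes t > 0 without justification, then uses this assumption to conclude t > 0, which is circular. The counterexample t = -2 shows the claim is false.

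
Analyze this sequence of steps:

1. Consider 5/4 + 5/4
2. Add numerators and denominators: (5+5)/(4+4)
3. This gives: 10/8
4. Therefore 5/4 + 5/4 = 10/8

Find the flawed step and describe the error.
Step 2: Add numerators and denominators: (5+5)/(4+4)

Step 2 incorrectly adds fractions by separately adding numerators and denominators. This is wrong. The correct method requires a common denominator: 5/4 + 5/4 = (5×4 + 5×4)/(4×4) = 40/16 = 5/2. The method used gives 10/8, which is different.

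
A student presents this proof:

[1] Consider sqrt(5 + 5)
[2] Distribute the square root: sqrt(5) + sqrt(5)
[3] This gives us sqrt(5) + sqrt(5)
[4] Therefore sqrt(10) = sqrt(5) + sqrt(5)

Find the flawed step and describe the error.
Step 2: Distribute the square root: sqrt(5) + sqrt(5)

Step 2 incorrectly 'distributes' the square root over addition. The square root function does not distribute: sqrt(a + b) ≠ sqrt(a) + sqrt(b). In fact, sqrt(5 + 5) = sqrt(10) ≈ 3.1623, while sqrt(5) + sqrt(5) ≈ 4.4721.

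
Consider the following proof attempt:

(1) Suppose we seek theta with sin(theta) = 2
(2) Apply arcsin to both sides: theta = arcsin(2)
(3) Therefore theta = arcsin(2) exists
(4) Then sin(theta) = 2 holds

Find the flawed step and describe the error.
Step 2: Apply arcsin to both sides: theta = arcsin(2)

Step 2 applies arcsin to 2. However, arcsin(x) is only defined for x in [-1, 1] because sin(theta) can only produce values in that range. Since |2| > 1, arcsin(2) is undefined. There is no angle whose sine equals 2.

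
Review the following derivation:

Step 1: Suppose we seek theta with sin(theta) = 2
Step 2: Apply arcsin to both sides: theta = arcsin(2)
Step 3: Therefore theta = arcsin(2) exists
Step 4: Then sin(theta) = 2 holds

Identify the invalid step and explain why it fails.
Step 2: Apply arcsin to both sides: theta = arcsin(2)

Step 2 applies arcsin to 2. However, arcsin(x) is only defined for x in [-1, 1] because sin(theta) can only produce values in that range. Since |2| > 1, arcsin(2) is undefined. There is no angle whose sine equals 2.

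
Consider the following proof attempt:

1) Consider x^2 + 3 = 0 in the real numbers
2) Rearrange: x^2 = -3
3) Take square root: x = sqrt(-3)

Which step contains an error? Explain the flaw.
Step 3: Take square root: x = sqrt(-3)

Step 3 takes the square root of -3, which is negative. In the real number system, the square root of a negative number is undefined. The equation x^2 + 3 = 0 has no real solutions. Square roots of negative numbers only exist in the complex numbers.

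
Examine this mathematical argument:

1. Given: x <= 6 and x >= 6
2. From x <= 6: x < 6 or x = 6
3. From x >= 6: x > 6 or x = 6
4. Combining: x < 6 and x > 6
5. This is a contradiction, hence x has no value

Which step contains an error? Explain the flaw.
Step 4: Combining: x < 6 and x > 6

Step 4 incorrectly combines the conditions. From x <= 6 and x >= 6, the intersection is x = 6. The error treats the 'or' cases as 'and' requirements. The correct conclusion is that x = 6 is the unique solution, not that no solution exists.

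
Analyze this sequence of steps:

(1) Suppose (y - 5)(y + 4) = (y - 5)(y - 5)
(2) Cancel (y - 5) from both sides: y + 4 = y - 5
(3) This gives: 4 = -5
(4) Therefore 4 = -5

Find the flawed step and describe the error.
Step 2: Cancel (y - 5) from both sides: y + 4 = y - 5

Step 2 cancels (y - 5) from both sides. This is only valid if (y - 5) ≠ 0, i.e., y ≠ 5. When y = 5, both sides equal zero regardless of the other factors. The correct approach requires considering y = 5 as a separate case.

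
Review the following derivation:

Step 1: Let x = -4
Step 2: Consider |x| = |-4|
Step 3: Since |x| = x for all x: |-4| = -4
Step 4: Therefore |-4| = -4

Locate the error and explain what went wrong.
Step 3: Since |x| = x for all x: |-4| = -4

Step 3 incorrectly states that |x| = x for all x. The correct definition is |x| = x when x >= 0, and |x| = -x when x < 0. Since -4 < 0, we have |-4| = -(-4) = 4, not -4.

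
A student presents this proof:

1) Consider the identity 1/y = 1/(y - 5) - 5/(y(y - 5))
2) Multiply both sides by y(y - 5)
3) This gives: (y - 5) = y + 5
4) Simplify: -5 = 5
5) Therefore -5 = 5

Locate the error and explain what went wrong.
Step 3: This gives: (y - 5) = y + 5

Step 3 makes a sign error when clearing denominators. Multiplying -5/(y(y - 5)) by y(y - 5) gives -5, not +5. The correct result is (y - 5) = y - 5, which is trivially true, not (y - 5) = y + 5. (Step 1 is a valid identity: 1/(y - 5) - 5/(y(y - 5)) = (y - 5)/(y(y - 5)) = 1/y.)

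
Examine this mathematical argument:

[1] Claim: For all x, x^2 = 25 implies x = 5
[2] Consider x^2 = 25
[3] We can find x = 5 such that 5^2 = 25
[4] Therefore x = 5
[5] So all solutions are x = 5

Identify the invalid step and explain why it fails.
Step 4: Therefore x = 5

Step 4 incorrectly concludes that x = 5 is the only solution. The proof shows that x = 5 is A solution (existence), but does not show it is the ONLY solution (uniqueness). In fact, x = -5 is also a solution since (-5)^2 = 25. Finding one solution doesn't prove there are no others.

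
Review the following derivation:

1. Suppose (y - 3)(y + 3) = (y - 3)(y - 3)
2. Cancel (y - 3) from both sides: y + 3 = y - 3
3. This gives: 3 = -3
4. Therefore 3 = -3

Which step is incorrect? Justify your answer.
Step 2: Cancel (y - 3) from both sides: y + 3 = y - 3

Step 2 cancels (y - 3) from both sides. This is only valid if (y - 3) ≠ 0, i.e., y ≠ 3. When y = 3, both sides equal zero regardless of the other factors. The correct approach requires considering y = 3 as a separate case.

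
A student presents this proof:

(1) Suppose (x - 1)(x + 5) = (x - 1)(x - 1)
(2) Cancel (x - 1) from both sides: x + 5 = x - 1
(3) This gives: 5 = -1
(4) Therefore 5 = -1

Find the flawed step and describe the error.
Step 2: Cancel (x - 1) from both sides: x + 5 = x - 1

Step 2 cancels (x - 1) from both sides. This is only valid if (x - 1) ≠ 0, i.e., x ≠ 1. When x = 1, both sides equal zero regardless of the other factors. The correct approach requires considering x = 1 as a separate case.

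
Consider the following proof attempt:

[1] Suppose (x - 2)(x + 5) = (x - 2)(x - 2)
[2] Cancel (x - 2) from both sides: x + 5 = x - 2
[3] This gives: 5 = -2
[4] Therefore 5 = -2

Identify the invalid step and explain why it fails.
Step 2: Cancel (x - 2) from both sides: x + 5 = x - 2

Step 2 cancels (x - 2) from both sides. This is only valid if (x - 2) ≠ 0, i.e., x ≠ 2. When x = 2, both sides equal zero regardless of the other factors. The correct approach requires considering x = 2 as a separate case.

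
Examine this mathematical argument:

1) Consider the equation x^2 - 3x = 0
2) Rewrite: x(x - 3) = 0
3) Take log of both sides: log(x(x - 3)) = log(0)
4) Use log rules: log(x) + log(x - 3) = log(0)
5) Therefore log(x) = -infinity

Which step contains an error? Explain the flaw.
Step 3: Take log of both sides: log(x(x - 3)) = log(0)

Step 3 takes the logarithm of both sides, resulting in log(0) on the right side. The logarithm is only defined for positive numbers; log(0) is undefined (approaches negative infinity). This operation is invalid.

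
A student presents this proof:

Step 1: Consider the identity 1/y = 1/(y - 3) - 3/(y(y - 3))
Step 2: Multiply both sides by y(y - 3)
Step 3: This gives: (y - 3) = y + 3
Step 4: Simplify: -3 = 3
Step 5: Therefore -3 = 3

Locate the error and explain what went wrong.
Step 3: This gives: (y - 3) = y + 3

Step 3 makes a sign error when clearing denominators. Multiplying -3/(y(y - 3)) by y(y - 3) gives -3, not +3. The correct result is (y - 3) = y - 3, which is trivially true, not (y - 3) = y + 3. (Step 1 is a valid identity: 1/(y - 3) - 3/(y(y - 3)) = (y - 3)/(y(y - 3)) = 1/y.)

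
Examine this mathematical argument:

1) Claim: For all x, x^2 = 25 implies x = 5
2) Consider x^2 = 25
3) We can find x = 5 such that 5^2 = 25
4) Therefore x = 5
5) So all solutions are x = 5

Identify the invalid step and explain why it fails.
Step 4: Therefore x = 5

Step 4 incorrectly concludes that x = 5 is the only solution. The proof shows that x = 5 is A solution (existence), but does not show it is the ONLY solution (uniqueness). In fact, x = -5 is also a solution since (-5)^2 = 25. Finding one solution doesn't prove there are no others.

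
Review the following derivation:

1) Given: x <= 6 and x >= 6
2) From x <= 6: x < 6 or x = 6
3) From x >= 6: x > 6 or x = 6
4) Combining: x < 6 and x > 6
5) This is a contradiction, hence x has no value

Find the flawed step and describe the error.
Step 4: Combining: x < 6 and x > 6

Step 4 incorrectly combines the conditions. From x <= 6 and x >= 6, the intersection is x = 6. The error treats the 'or' cases as 'and' requirements. The correct conclusion is that x = 6 is the unique solution, not that no solution exists.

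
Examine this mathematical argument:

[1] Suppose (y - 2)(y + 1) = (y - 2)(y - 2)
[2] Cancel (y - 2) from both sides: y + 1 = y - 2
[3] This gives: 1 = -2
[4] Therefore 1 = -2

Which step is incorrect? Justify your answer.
Step 2: Cancel (y - 2) from both sides: y + 1 = y - 2

Step 2 cancels (y - 2) from both sides. This is only valid if (y - 2) ≠ 0, i.e., y ≠ 2. When y = 2, both sides equal zero regardless of the other factors. The correct approach requires considering y = 2 as a separate case.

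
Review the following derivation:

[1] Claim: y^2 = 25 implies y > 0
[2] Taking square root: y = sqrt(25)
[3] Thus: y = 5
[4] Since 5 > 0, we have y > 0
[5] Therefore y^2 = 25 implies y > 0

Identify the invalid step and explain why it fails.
Step 2: Taking square root: y = sqrt(25)

Step 2 takes the square root and assumes the positive root only. The equation y^2 = 25 actually has two solutions: y = 5 and y = -5. The proof silently assumes y > 0 without justification, then uses this assumption to conclude y > 0, which is circular. The counterexample y = -5 shows the claim is false.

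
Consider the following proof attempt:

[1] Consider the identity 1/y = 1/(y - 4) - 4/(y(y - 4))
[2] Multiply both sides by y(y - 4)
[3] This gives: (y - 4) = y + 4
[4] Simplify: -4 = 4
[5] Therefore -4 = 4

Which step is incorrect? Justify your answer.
Step 3: This gives: (y - 4) = y + 4

Step 3 makes a sign error when clearing denominators. Multiplying -4/(y(y - 4)) by y(y - 4) gives -4, not +4. The correct result is (y - 4) = y - 4, which is trivially true, not (y - 4) = y + 4. (Step 1 is a valid identity: 1/(y - 4) - 4/(y(y - 4)) = (y - 4)/(y(y - 4)) = 1/y.)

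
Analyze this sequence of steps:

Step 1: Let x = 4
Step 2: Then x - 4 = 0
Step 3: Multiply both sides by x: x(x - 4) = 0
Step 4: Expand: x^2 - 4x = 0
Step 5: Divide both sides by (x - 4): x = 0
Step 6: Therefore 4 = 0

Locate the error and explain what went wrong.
Step 5: Divide both sides by (x - 4): x = 0

Step 5 divides both sides by (x - 4). However, since x = 4, we have (x - 4) = 0. Division by zero is undefined, making this step invalid.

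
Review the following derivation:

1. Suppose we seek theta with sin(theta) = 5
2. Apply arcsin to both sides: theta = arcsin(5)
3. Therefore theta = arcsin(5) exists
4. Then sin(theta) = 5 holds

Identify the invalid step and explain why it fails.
Step 2: Apply arcsin to both sides: theta = arcsin(5)

Step 2 applies arcsin to 5. However, arcsin(x) is only defined for x in [-1, 1] because sin(theta) can only produce values in that range. Since |5| > 1, arcsin(5) is undefined. There is no angle whose sine equals 5.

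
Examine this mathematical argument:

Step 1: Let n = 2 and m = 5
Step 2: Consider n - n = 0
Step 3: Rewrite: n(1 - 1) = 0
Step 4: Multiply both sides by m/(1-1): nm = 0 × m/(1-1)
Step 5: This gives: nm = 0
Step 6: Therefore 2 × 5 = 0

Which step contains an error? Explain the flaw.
Step 4: Multiply both sides by m/(1-1): nm = 0 × m/(1-1)

Step 4 multiplies both sides by m/(1-1). However, 1-1 = 0, so this is multiplication by m/0, which is undefined. We cannot multiply by an undefined expression.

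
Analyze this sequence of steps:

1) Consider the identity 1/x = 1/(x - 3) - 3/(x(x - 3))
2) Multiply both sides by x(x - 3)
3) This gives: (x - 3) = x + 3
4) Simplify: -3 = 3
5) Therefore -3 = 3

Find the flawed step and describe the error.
Step 3: This gives: (x - 3) = x + 3

Step 3 makes a sign error when clearing denominators. Multiplying -3/(x(x - 3)) by x(x - 3) gives -3, not +3. The correct result is (x - 3) = x - 3, which is trivially true, not (x - 3) = x + 3. (Step 1 is a valid identity: 1/(x - 3) - 3/(x(x - 3)) = (x - 3)/(x(x - 3)) = 1/x.)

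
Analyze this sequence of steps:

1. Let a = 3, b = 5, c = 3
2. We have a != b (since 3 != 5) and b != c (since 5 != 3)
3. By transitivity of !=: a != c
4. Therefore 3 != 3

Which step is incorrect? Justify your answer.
Step 3: By transitivity of !=: a != c

Step 3 incorrectly applies transitivity to the '!=' relation. Transitivity states: if a R b and b R c, then a R c. However, '!=' is not transitive. Counterexample: 3 != 5 and 5 != 3, but 3 = 3 (both equal 3). Transitivity holds for relations like <, <=, =, but not for !=.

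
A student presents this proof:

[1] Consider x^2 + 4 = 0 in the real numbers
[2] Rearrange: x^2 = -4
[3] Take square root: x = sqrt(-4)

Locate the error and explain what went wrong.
Step 3: Take square root: x = sqrt(-4)

Step 3 takes the square root of -4, which is negative. In the real number system, the square root of a negative number is undefined. The equation x^2 + 4 = 0 has no real solutions. Square roots of negative numbers only exist in the complex numbers.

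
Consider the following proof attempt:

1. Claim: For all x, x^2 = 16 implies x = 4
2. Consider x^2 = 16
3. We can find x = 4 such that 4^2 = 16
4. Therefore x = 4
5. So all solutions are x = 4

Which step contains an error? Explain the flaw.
Step 4: Therefore x = 4

Step 4 incorrectly concludes that x = 4 is the only solution. The proof shows that x = 4 is A solution (existence), but does not show it is the ONLY solution (uniqueness). In fact, x = -4 is also a solution since (-4)^2 = 16. Finding one solution doesn't prove there are no others.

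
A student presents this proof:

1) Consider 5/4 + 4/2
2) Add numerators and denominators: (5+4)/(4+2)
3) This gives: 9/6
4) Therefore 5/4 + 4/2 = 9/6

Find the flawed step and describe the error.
Step 2: Add numerators and denominators: (5+4)/(4+2)

Step 2 incorrectly adds fractions by separately adding numerators and denominators. This is wrong. The correct method requires a common denominator: 5/4 + 4/2 = (5×2 + 4×4)/(4×2) = 26/8 = 13/4. The method used gives 9/6, which is different.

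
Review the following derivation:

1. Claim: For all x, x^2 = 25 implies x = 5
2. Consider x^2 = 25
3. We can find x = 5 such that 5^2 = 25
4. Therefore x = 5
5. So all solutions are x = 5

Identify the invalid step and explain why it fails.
Step 4: Therefore x = 5

Step 4 incorrectly concludes that x = 5 is the only solution. The proof shows that x = 5 is A solution (existence), but does not show it is the ONLY solution (uniqueness). In fact, x = -5 is also a solution since (-5)^2 = 25. Finding one solution doesn't prove there are no others.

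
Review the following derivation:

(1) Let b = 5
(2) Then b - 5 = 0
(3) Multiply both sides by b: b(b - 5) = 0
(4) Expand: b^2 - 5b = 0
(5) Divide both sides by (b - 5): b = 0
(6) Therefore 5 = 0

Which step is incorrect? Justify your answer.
Step 5: Divide both sides by (b - 5): b = 0

Step 5 divides both sides by (b - 5). However, since b = 5, we have (b - 5) = 0. Division by zero is undefined, making this step invalid.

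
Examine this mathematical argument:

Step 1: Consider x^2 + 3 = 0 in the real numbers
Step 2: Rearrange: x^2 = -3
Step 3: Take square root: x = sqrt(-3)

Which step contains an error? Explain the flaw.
Step 3: Take square root: x = sqrt(-3)

Step 3 takes the square root of -3, which is negative. In the real number system, the square root of a negative number is undefined. The equation x^2 + 3 = 0 has no real solutions. Square roots of negative numbers only exist in the complex numbers.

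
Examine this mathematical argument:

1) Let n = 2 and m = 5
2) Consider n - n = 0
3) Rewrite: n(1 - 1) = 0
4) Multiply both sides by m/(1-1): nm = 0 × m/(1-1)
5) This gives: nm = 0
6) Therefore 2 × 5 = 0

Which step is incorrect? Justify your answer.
Step 4: Multiply both sides by m/(1-1): nm = 0 × m/(1-1)

Step 4 multiplies both sides by m/(1-1). However, 1-1 = 0, so this is multiplication by m/0, which is undefined. We cannot multiply by an undefined expression.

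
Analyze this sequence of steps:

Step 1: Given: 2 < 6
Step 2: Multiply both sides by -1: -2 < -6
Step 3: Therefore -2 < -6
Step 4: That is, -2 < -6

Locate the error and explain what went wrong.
Step 2: Multiply both sides by -1: -2 < -6

Step 2 multiplies both sides by -1 but fails to reverse the inequality sign. When multiplying (or dividing) an inequality by a negative number, the direction must be reversed. Since 2 < 6, we should get -2 > -6, i.e., -2 > -6.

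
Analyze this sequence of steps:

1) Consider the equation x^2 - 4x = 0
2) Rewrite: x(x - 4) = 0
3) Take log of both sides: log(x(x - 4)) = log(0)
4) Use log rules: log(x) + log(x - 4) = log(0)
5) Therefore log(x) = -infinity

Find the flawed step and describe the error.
Step 3: Take log of both sides: log(x(x - 4)) = log(0)

Step 3 takes the logarithm of both sides, resulting in log(0) on the right side. The logarithm is only defined for positive numbers; log(0) is undefined (approaches negative infinity). This operation is invalid.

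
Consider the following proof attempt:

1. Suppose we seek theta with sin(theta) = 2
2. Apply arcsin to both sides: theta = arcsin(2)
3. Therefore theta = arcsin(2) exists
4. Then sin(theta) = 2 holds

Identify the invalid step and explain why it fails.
Step 2: Apply arcsin to both sides: theta = arcsin(2)

Step 2 applies arcsin to 2. However, arcsin(x) is only defined for x in [-1, 1] because sin(theta) can only produce values in that range. Since |2| > 1, arcsin(2) is undefined. There is no angle whose sine equals 2.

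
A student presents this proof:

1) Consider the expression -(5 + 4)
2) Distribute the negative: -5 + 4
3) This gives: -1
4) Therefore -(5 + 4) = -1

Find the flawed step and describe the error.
Step 2: Distribute the negative: -5 + 4

Step 2 incorrectly distributes the negative sign. The correct distribution is -(5 + 4) = -5 - 4 = -9. The negative must be applied to both terms, not just the first. The error treats -(5 + 4) as -5 + 4, which equals -1 instead of -9.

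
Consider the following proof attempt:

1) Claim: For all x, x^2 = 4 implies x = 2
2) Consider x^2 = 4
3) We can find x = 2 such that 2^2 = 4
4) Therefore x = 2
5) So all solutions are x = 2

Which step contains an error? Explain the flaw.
Step 4: Therefore x = 2

Step 4 incorrectly concludes that x = 2 is the only solution. The proof shows that x = 2 is A solution (existence), but does not show it is the ONLY solution (uniqueness). In fact, x = -2 is also a solution since (-2)^2 = 4. Finding one solution doesn't prove there are no others.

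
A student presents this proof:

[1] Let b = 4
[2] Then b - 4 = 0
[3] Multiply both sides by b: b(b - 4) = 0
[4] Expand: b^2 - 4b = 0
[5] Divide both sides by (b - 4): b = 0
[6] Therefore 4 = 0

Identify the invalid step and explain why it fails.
Step 5: Divide both sides by (b - 4): b = 0

Step 5 divides both sides by (b - 4). However, since b = 4, we have (b - 4) = 0. Division by zero is undefined, making this step invalid.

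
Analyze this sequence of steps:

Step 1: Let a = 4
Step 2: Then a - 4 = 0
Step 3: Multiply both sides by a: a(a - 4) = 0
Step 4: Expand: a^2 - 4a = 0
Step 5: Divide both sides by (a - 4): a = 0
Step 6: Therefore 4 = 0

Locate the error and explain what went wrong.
Step 5: Divide both sides by (a - 4): a = 0

Step 5 divides both sides by (a - 4). However, since a = 4, we have (a - 4) = 0. Division by zero is undefined, making this step invalid.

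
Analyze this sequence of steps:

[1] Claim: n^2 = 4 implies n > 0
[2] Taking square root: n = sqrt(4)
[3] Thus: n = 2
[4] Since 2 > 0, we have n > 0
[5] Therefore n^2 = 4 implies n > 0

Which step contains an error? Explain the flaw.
Step 2: Taking square root: n = sqrt(4)

Step 2 takes the square root and assumes the positive root only. The equation n^2 = 4 actually has two solutions: n = 2 and n = -2. The proof silently assumes n > 0 without justification, then uses this assumption to conclude n > 0, which is circular. The counterexample n = -2 shows the claim is false.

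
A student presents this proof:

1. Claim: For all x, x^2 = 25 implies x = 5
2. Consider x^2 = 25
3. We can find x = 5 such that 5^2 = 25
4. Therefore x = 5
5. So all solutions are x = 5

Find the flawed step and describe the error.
Step 4: Therefore x = 5

Step 4 incorrectly concludes that x = 5 is the only solution. The proof shows that x = 5 is A solution (existence), but does not show it is the ONLY solution (uniqueness). In fact, x = -5 is also a solution since (-5)^2 = 25. Finding one solution doesn't prove there are no others.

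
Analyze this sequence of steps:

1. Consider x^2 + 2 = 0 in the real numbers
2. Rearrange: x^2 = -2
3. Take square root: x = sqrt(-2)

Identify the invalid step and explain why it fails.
Step 3: Take square root: x = sqrt(-2)

Step 3 takes the square root of -2, which is negative. In the real number system, the square root of a negative number is undefined. The equation x^2 + 2 = 0 has no real solutions. Square roots of negative numbers only exist in the complex numbers.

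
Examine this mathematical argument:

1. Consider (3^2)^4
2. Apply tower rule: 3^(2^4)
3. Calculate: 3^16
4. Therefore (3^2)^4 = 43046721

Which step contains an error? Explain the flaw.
Step 2: Apply tower rule: 3^(2^4)

Step 2 incorrectly states that (a^b)^c = a^(b^c). The correct rule is (a^b)^c = a^(b×c). The actual value is (3^2)^4 = 3^8 = 6561, not 3^16 = 43046721.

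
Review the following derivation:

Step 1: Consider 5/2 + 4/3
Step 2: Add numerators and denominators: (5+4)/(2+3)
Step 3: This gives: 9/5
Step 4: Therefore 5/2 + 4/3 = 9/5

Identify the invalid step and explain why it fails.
Step 2: Add numerators and denominators: (5+4)/(2+3)

Step 2 incorrectly adds fractions by separately adding numerators and denominators. This is wrong. The correct method requires a common denominator: 5/2 + 4/3 = (5×3 + 4×2)/(2×3) = 23/6 = 23/6. The method used gives 9/5, which is different.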